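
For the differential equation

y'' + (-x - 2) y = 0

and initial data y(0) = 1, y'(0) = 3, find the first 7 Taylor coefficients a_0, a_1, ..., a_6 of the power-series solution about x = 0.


Ansatz: y(x) = sum_{n>=0} a_n x^n, so y'(x) = sum_{n>=1} n a_n x^(n-1) and y''(x) = sum_{n>=2} n(n-1) a_n x^(n-2).
Substitute into P(x) y'' + Q(x) y' + R(x) y = 0 with P(x) = 1, Q(x) = 0, R(x) = -x - 2, and match powers of x.
Initial conditions: a_0 = 1, a_1 = 3.
Setting the coefficient of each power of x to zero and solving order by order (substituting the coefficients already found):
  x^0: 2 a_2 - 2 a_0 = 0  ->  2 a_2 = 2 a_0 = 2  ->  a_2 = 1
  x^1: 6 a_3 - 2 a_1 - a_0 = 0  ->  6 a_3 = 2 a_1 + a_0 = 7  ->  a_3 = 7/6
  x^2: 12 a_4 - 2 a_2 - a_1 = 0  ->  12 a_4 = 2 a_2 + a_1 = 5  ->  a_4 = 5/12
  x^3: 20 a_5 - 2 a_3 - a_2 = 0  ->  20 a_5 = 2 a_3 + a_2 = 10/3  ->  a_5 = 1/6
  x^4: 30 a_6 - 2 a_4 - a_3 = 0  ->  30 a_6 = 2 a_4 + a_3 = 2  ->  a_6 = 1/15
Truncated series: y(x) = 1 + 3 x + x^2 + (7/6) x^3 + (5/12) x^4 + (1/6) x^5 + (1/15) x^6 + O(x^7).

a_0 = 1; a_1 = 3; a_2 = 1; a_3 = 7/6; a_4 = 5/12; a_5 = 1/6; a_6 = 1/15


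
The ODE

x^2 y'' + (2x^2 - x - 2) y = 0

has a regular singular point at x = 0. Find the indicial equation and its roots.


Divide by x^2 to reach normal form y'' + P_1(x) y' + P_2(x) y = 0 with P_1(x) = 0 and P_2(x) = 2 - 1/x - 2/x^2.
x = 0 is a singular point because the y-coefficient 2 - 1/x - 2/x^2 has a pole at x = 0.
It is a regular singular point because x P_1(x) = p(x) = 0 and x^2 P_2(x) = q(x) = 2x^2 - x - 2 are polynomials, hence analytic at x = 0.
p(0) = 0,  q(0) = -2.
Indicial equation: r(r-1) + p(0) r + q(0) = 0, i.e. r^2 + (p(0) - 1) r + q(0) = 0, i.e. r^2 - 1 r - 2 = 0.
Discriminant: (-1)^2 - 4(-2) = 9, so r = (1 ± 3)/2.
Solving: r_1 = 2, r_2 = -1.

indicial: r^2 - 1 r - 2 = 0; roots r_1 = 2, r_2 = -1


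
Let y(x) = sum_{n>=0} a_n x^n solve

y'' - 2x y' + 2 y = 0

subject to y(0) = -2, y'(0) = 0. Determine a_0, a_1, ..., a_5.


Ansatz: y(x) = sum_{n>=0} a_n x^n, so y'(x) = sum_{n>=1} n a_n x^(n-1) and y''(x) = sum_{n>=2} n(n-1) a_n x^(n-2).
Substitute into P(x) y'' + Q(x) y' + R(x) y = 0 with P(x) = 1, Q(x) = -2x, R(x) = 2, and match powers of x.
Initial conditions: a_0 = -2, a_1 = 0.
Setting the coefficient of each power of x to zero and solving order by order (substituting the coefficients already found):
  x^0: 2 a_2 + 2 a_0 = 0  ->  2 a_2 = -2 a_0 = 4  ->  a_2 = 2
  x^1: 6 a_3 = 0  ->  a_3 = 0
  x^2: 12 a_4 - 2 a_2 = 0  ->  12 a_4 = 2 a_2 = 4  ->  a_4 = 1/3
  x^3: 20 a_5 - 4 a_3 = 0  ->  20 a_5 = 4 a_3 = 0  ->  a_5 = 0
Truncated series: y(x) = -2 + 2 x^2 + (1/3) x^4 + O(x^6).

a_0 = -2; a_1 = 0; a_2 = 2; a_3 = 0; a_4 = 1/3; a_5 = 0


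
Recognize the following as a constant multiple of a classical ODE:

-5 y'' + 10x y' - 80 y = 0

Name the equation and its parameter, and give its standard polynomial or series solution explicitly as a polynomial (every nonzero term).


All three coefficients share the factor -5; dividing through by -5 gives  y'' - 2x y' + 16 y = 0.
This matches the Hermite equation y'' - 2x y' + 2n y = 0 with 2n = 16, so n = 8; the polynomial solution is H_8(x).
With y = sum_k a_k x^k, matching x^k gives (k+2)(k+1) a_{k+2} = 2(k - n) a_k = 2(k - 8) a_k. The right side vanishes at k = 8, so the series with the parity of 8 terminates at degree 8.
Standard normalization: leading coefficient of H_n is 2^n, so a_8 = 2^8 = 256. Work downward with a_k = (k+1)(k+2) a_{k+2} / (2(k - n)):
  a_6 = (7)(8)(256) / (2(6 - 8)) = 14336/(-4) = -3584
  a_4 = (5)(6)(-3584) / (2(4 - 8)) = -107520/(-8) = 13440
  a_2 = (3)(4)(13440) / (2(2 - 8)) = 161280/(-12) = -13440
  a_0 = (1)(2)(-13440) / (2(0 - 8)) = -26880/(-16) = 1680
Hence H_8(x) = 256 x^8 - 3584 x^6 + 13440 x^4 - 13440 x^2 + 1680.

H_8(x); series = 256 x^8 - 3584 x^6 + 13440 x^4 - 13440 x^2 + 1680


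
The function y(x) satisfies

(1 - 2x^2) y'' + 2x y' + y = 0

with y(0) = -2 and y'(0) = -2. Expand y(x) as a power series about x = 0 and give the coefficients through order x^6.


Ansatz: y(x) = sum_{n>=0} a_n x^n, so y'(x) = sum_{n>=1} n a_n x^(n-1) and y''(x) = sum_{n>=2} n(n-1) a_n x^(n-2).
Substitute into P(x) y'' + Q(x) y' + R(x) y = 0 with P(x) = 1 - 2x^2, Q(x) = 2x, R(x) = 1, and match powers of x.
Initial conditions: a_0 = -2, a_1 = -2.
Setting the coefficient of each power of x to zero and solving order by order (substituting the coefficients already found):
  x^0: 2 a_2 + a_0 = 0  ->  2 a_2 = -a_0 = 2  ->  a_2 = 1
  x^1: 6 a_3 + 3 a_1 = 0  ->  6 a_3 = -3 a_1 = 6  ->  a_3 = 1
  x^2: 12 a_4 + a_2 = 0  ->  12 a_4 = -a_2 = -1  ->  a_4 = -1/12
  x^3: 20 a_5 - 5 a_3 = 0  ->  20 a_5 = 5 a_3 = 5  ->  a_5 = 1/4
  x^4: 30 a_6 - 15 a_4 = 0  ->  30 a_6 = 15 a_4 = -5/4  ->  a_6 = -1/24
Truncated series: y(x) = -2 - 2 x + x^2 + x^3 - (1/12) x^4 + (1/4) x^5 - (1/24) x^6 + O(x^7).

a_0 = -2; a_1 = -2; a_2 = 1; a_3 = 1; a_4 = -1/12; a_5 = 1/4; a_6 = -1/24


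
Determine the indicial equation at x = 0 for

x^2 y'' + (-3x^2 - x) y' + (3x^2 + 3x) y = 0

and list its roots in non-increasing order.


Divide by x^2 to reach normal form y'' + P_1(x) y' + P_2(x) y = 0 with P_1(x) = -3 - 1/x and P_2(x) = 3 + 3/x.
x = 0 is a singular point because the y'-coefficient -3 - 1/x has a pole at x = 0 and the y-coefficient 3 + 3/x has a pole at x = 0.
It is a regular singular point because x P_1(x) = p(x) = -3x - 1 and x^2 P_2(x) = q(x) = 3x^2 + 3x are polynomials, hence analytic at x = 0.
p(0) = -1,  q(0) = 0.
Indicial equation: r(r-1) + p(0) r + q(0) = 0, i.e. r^2 + (p(0) - 1) r + q(0) = 0, i.e. r^2 - 2 r = 0.
Discriminant: (-2)^2 - 4(0) = 4, so r = (2 ± 2)/2.
Solving: r_1 = 2, r_2 = 0.

indicial: r^2 - 2 r = 0; roots r_1 = 2, r_2 = 0


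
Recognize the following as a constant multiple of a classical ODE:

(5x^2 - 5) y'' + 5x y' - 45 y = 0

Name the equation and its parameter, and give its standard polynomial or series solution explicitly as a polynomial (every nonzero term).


All three coefficients share the factor -5; dividing through by -5 gives  (1 - x^2) y'' - x y' + 9 y = 0.
This matches the Chebyshev equation (1 - x^2) y'' - x y' + n^2 y = 0 (note the -x y' term, not -2x y') with n^2 = 9, so n = 3; the polynomial solution is T_3(x).
With y = sum_k a_k x^k, matching x^k gives (k+2)(k+1) a_{k+2} = (k^2 - n^2) a_k = (k - 3)(k + 3) a_k. The right side vanishes at k = 3, so the series with the parity of 3 terminates at degree 3.
Standard normalization: leading coefficient of T_n is 2^(n-1), so a_3 = 2^2 = 4. Work downward with a_k = (k+1)(k+2) a_{k+2} / ((k - 3)(k + 3)):
  a_1 = (2)(3)(4) / ((1 - 3)(1 + 3)) = 24/(-8) = -3
Hence T_3(x) = 4 x^3 - 3 x.

T_3(x); series = 4 x^3 - 3 x


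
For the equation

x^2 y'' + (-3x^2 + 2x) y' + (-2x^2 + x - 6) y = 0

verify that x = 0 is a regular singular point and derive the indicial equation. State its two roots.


Divide by x^2 to reach normal form y'' + P_1(x) y' + P_2(x) y = 0 with P_1(x) = -3 + 2/x and P_2(x) = -2 + 1/x - 6/x^2.
x = 0 is a singular point because the y'-coefficient -3 + 2/x has a pole at x = 0 and the y-coefficient -2 + 1/x - 6/x^2 has a pole at x = 0.
It is a regular singular point because x P_1(x) = p(x) = 2 - 3x and x^2 P_2(x) = q(x) = -2x^2 + x - 6 are polynomials, hence analytic at x = 0.
p(0) = 2,  q(0) = -6.
Indicial equation: r(r-1) + p(0) r + q(0) = 0, i.e. r^2 + (p(0) - 1) r + q(0) = 0, i.e. r^2 + 1 r - 6 = 0.
Discriminant: (1)^2 - 4(-6) = 25, so r = (-1 ± 5)/2.
Solving: r_1 = 2, r_2 = -3.

indicial: r^2 + 1 r - 6 = 0; roots r_1 = 2, r_2 = -3


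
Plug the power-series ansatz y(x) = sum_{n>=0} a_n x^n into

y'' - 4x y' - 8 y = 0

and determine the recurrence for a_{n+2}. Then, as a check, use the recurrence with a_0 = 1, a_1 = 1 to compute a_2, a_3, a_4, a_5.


Substitute y = sum_n a_n x^n.
y''(x) has coefficient (n+2)(n+1) a_{n+2} at x^n;
-4 x y'(x) has coefficient -4 n a_n at x^n (shift);
-8 y(x) has coefficient -8 a_n at x^n.
Matching x^n: (n+2)(n+1) a_{n+2} + (-4n - 8) a_n = 0.
Thus a_{n+2} = (4n + 8) / ((n+1)(n+2)) * a_n.

Check with a_0 = 1, a_1 = 1 (apply the recurrence for n = 0, 1, 2, 3): a_0 = 1, a_1 = 1, a_2 = 4, a_3 = 2, a_4 = 16/3, a_5 = 2.

a_(n+2) = (4n + 8) / ((n+1)(n+2)) * a_n; check: a_0 = 1, a_1 = 1, a_2 = 4, a_3 = 2, a_4 = 16/3, a_5 = 2


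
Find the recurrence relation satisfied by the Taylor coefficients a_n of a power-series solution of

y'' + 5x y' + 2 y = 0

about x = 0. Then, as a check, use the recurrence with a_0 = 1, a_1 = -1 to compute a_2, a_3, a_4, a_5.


Substitute y = sum_n a_n x^n.
y''(x) has coefficient (n+2)(n+1) a_{n+2} at x^n;
5 x y'(x) has coefficient 5 n a_n at x^n (shift);
2 y(x) has coefficient 2 a_n at x^n.
Matching x^n: (n+2)(n+1) a_{n+2} + (5n + 2) a_n = 0.
Thus a_{n+2} = (-5n - 2) / ((n+1)(n+2)) * a_n.

Check with a_0 = 1, a_1 = -1 (apply the recurrence for n = 0, 1, 2, 3): a_0 = 1, a_1 = -1, a_2 = -1, a_3 = 7/6, a_4 = 1, a_5 = -119/120.

a_(n+2) = (-5n - 2) / ((n+1)(n+2)) * a_n; check: a_0 = 1, a_1 = -1, a_2 = -1, a_3 = 7/6, a_4 = 1, a_5 = -119/120


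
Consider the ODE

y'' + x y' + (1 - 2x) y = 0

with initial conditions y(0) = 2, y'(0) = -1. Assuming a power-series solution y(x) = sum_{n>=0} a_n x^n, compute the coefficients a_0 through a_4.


Ansatz: y(x) = sum_{n>=0} a_n x^n, so y'(x) = sum_{n>=1} n a_n x^(n-1) and y''(x) = sum_{n>=2} n(n-1) a_n x^(n-2).
Substitute into P(x) y'' + Q(x) y' + R(x) y = 0 with P(x) = 1, Q(x) = x, R(x) = 1 - 2x, and match powers of x.
Initial conditions: a_0 = 2, a_1 = -1.
Setting the coefficient of each power of x to zero and solving order by order (substituting the coefficients already found):
  x^0: 2 a_2 + a_0 = 0  ->  2 a_2 = -a_0 = -2  ->  a_2 = -1
  x^1: 6 a_3 + 2 a_1 - 2 a_0 = 0  ->  6 a_3 = -2 a_1 + 2 a_0 = 6  ->  a_3 = 1
  x^2: 12 a_4 + 3 a_2 - 2 a_1 = 0  ->  12 a_4 = -3 a_2 + 2 a_1 = 1  ->  a_4 = 1/12
Truncated series: y(x) = 2 - x - x^2 + x^3 + (1/12) x^4 + O(x^5).

a_0 = 2; a_1 = -1; a_2 = -1; a_3 = 1; a_4 = 1/12


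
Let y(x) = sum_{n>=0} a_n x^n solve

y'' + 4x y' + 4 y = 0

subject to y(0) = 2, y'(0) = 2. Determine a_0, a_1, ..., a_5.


Ansatz: y(x) = sum_{n>=0} a_n x^n, so y'(x) = sum_{n>=1} n a_n x^(n-1) and y''(x) = sum_{n>=2} n(n-1) a_n x^(n-2).
Substitute into P(x) y'' + Q(x) y' + R(x) y = 0 with P(x) = 1, Q(x) = 4x, R(x) = 4, and match powers of x.
Initial conditions: a_0 = 2, a_1 = 2.
Setting the coefficient of each power of x to zero and solving order by order (substituting the coefficients already found):
  x^0: 2 a_2 + 4 a_0 = 0  ->  2 a_2 = -4 a_0 = -8  ->  a_2 = -4
  x^1: 6 a_3 + 8 a_1 = 0  ->  6 a_3 = -8 a_1 = -16  ->  a_3 = -8/3
  x^2: 12 a_4 + 12 a_2 = 0  ->  12 a_4 = -12 a_2 = 48  ->  a_4 = 4
  x^3: 20 a_5 + 16 a_3 = 0  ->  20 a_5 = -16 a_3 = 128/3  ->  a_5 = 32/15
Truncated series: y(x) = 2 + 2 x - 4 x^2 - (8/3) x^3 + 4 x^4 + (32/15) x^5 + O(x^6).

a_0 = 2; a_1 = 2; a_2 = -4; a_3 = -8/3; a_4 = 4; a_5 = 32/15


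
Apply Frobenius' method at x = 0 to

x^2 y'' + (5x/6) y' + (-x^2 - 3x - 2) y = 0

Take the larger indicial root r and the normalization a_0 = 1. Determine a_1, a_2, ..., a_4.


Write in Frobenius form y'' + (p(x)/x) y' + (q(x)/x^2) y = 0:
  p(x) = 5/6,  q(x) = -x^2 - 3x - 2.
Indicial equation: r(r-1) + (5/6) r + (-2) = 0 -> roots r_1 = 3/2, r_2 = -4/3.
Take r = r_1 = 3/2. Let y(x) = x^r sum_{n>=0} a_n x^n with a_0 = 1.
Substitute y = x^r sum a_n x^n and match x^{r+n}. The recurrence is
  D(n) a_n - 3 a_{n-1} - 1 a_{n-2} = 0,  where D(n) = (r+n)(r+n-1) + (5/6)(r+n) + (-2).
  a_n = [3 a_{n-1} + 1 a_{n-2}] / D(n).
Since the indicial polynomial factors as (r - r_1)(r - r_2), D(n) = (r_1 + n - r_1)(r_1 + n - r_2) = n(n + 17/6).
Evaluating step by step (a_0 = 1):
  n = 1: D(1) = 1(1 + 17/6) = 23/6; numerator = 3(1) = 3; a_1 = (3)/(23/6) = 18/23
  n = 2: D(2) = 2(2 + 17/6) = 29/3; numerator = 3(18/23) + 1(1) = 77/23; a_2 = (77/23)/(29/3) = 231/667
  n = 3: D(3) = 3(3 + 17/6) = 35/2; numerator = 3(231/667) + 1(18/23) = 1215/667; a_3 = (1215/667)/(35/2) = 486/4669
  n = 4: D(4) = 4(4 + 17/6) = 82/3; numerator = 3(486/4669) + 1(231/667) = 3075/4669; a_4 = (3075/4669)/(82/3) = 225/9338

r = 3/2; a_0 = 1; a_1 = 18/23; a_2 = 231/667; a_3 = 486/4669; a_4 = 225/9338


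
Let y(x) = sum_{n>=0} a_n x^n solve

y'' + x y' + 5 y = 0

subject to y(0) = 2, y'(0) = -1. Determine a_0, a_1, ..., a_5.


Ansatz: y(x) = sum_{n>=0} a_n x^n, so y'(x) = sum_{n>=1} n a_n x^(n-1) and y''(x) = sum_{n>=2} n(n-1) a_n x^(n-2).
Substitute into P(x) y'' + Q(x) y' + R(x) y = 0 with P(x) = 1, Q(x) = x, R(x) = 5, and match powers of x.
Initial conditions: a_0 = 2, a_1 = -1.
Setting the coefficient of each power of x to zero and solving order by order (substituting the coefficients already found):
  x^0: 2 a_2 + 5 a_0 = 0  ->  2 a_2 = -5 a_0 = -10  ->  a_2 = -5
  x^1: 6 a_3 + 6 a_1 = 0  ->  6 a_3 = -6 a_1 = 6  ->  a_3 = 1
  x^2: 12 a_4 + 7 a_2 = 0  ->  12 a_4 = -7 a_2 = 35  ->  a_4 = 35/12
  x^3: 20 a_5 + 8 a_3 = 0  ->  20 a_5 = -8 a_3 = -8  ->  a_5 = -2/5
Truncated series: y(x) = 2 - x - 5 x^2 + x^3 + (35/12) x^4 - (2/5) x^5 + O(x^6).

a_0 = 2; a_1 = -1; a_2 = -5; a_3 = 1; a_4 = 35/12; a_5 = -2/5


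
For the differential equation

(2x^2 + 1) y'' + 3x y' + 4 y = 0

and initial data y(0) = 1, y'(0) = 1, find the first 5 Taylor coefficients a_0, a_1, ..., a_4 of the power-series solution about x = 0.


Ansatz: y(x) = sum_{n>=0} a_n x^n, so y'(x) = sum_{n>=1} n a_n x^(n-1) and y''(x) = sum_{n>=2} n(n-1) a_n x^(n-2).
Substitute into P(x) y'' + Q(x) y' + R(x) y = 0 with P(x) = 2x^2 + 1, Q(x) = 3x, R(x) = 4, and match powers of x.
Initial conditions: a_0 = 1, a_1 = 1.
Setting the coefficient of each power of x to zero and solving order by order (substituting the coefficients already found):
  x^0: 2 a_2 + 4 a_0 = 0  ->  2 a_2 = -4 a_0 = -4  ->  a_2 = -2
  x^1: 6 a_3 + 7 a_1 = 0  ->  6 a_3 = -7 a_1 = -7  ->  a_3 = -7/6
  x^2: 12 a_4 + 14 a_2 = 0  ->  12 a_4 = -14 a_2 = 28  ->  a_4 = 7/3
Truncated series: y(x) = 1 + x - 2 x^2 - (7/6) x^3 + (7/3) x^4 + O(x^5).

a_0 = 1; a_1 = 1; a_2 = -2; a_3 = -7/6; a_4 = 7/3


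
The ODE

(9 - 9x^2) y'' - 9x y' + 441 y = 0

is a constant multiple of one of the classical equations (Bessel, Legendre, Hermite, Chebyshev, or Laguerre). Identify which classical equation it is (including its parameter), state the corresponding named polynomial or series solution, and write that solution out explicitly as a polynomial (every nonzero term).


All three coefficients share the factor 9; dividing through by 9 gives  (1 - x^2) y'' - x y' + 49 y = 0.
This matches the Chebyshev equation (1 - x^2) y'' - x y' + n^2 y = 0 (note the -x y' term, not -2x y') with n^2 = 49, so n = 7; the polynomial solution is T_7(x).
With y = sum_k a_k x^k, matching x^k gives (k+2)(k+1) a_{k+2} = (k^2 - n^2) a_k = (k - 7)(k + 7) a_k. The right side vanishes at k = 7, so the series with the parity of 7 terminates at degree 7.
Standard normalization: leading coefficient of T_n is 2^(n-1), so a_7 = 2^6 = 64. Work downward with a_k = (k+1)(k+2) a_{k+2} / ((k - 7)(k + 7)):
  a_5 = (6)(7)(64) / ((5 - 7)(5 + 7)) = 2688/(-24) = -112
  a_3 = (4)(5)(-112) / ((3 - 7)(3 + 7)) = -2240/(-40) = 56
  a_1 = (2)(3)(56) / ((1 - 7)(1 + 7)) = 336/(-48) = -7
Hence T_7(x) = 64 x^7 - 112 x^5 + 56 x^3 - 7 x.

T_7(x); series = 64 x^7 - 112 x^5 + 56 x^3 - 7 x


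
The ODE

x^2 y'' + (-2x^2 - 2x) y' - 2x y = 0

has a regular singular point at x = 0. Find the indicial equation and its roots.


Divide by x^2 to reach normal form y'' + P_1(x) y' + P_2(x) y = 0 with P_1(x) = -2 - 2/x and P_2(x) = -2/x.
x = 0 is a singular point because the y'-coefficient -2 - 2/x has a pole at x = 0 and the y-coefficient -2/x has a pole at x = 0.
It is a regular singular point because x P_1(x) = p(x) = -2x - 2 and x^2 P_2(x) = q(x) = -2x are polynomials, hence analytic at x = 0.
p(0) = -2,  q(0) = 0.
Indicial equation: r(r-1) + p(0) r + q(0) = 0, i.e. r^2 + (p(0) - 1) r + q(0) = 0, i.e. r^2 - 3 r = 0.
Discriminant: (-3)^2 - 4(0) = 9, so r = (3 ± 3)/2.
Solving: r_1 = 3, r_2 = 0.

indicial: r^2 - 3 r = 0; roots r_1 = 3, r_2 = 0


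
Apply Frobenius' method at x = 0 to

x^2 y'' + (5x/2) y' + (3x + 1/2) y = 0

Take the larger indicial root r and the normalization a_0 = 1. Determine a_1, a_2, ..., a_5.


Write in Frobenius form y'' + (p(x)/x) y' + (q(x)/x^2) y = 0:
  p(x) = 5/2,  q(x) = 3x + 1/2.
Indicial equation: r(r-1) + (5/2) r + (1/2) = 0 -> roots r_1 = -1/2, r_2 = -1.
Take r = r_1 = -1/2. Let y(x) = x^r sum_{n>=0} a_n x^n with a_0 = 1.
Substitute y = x^r sum a_n x^n and match x^{r+n}. The recurrence is
  D(n) a_n + 3 a_{n-1} = 0,  where D(n) = (r+n)(r+n-1) + (5/2)(r+n) + (1/2).
  a_n = -3 / D(n) * a_{n-1}.
Since the indicial polynomial factors as (r - r_1)(r - r_2), D(n) = (r_1 + n - r_1)(r_1 + n - r_2) = n(n + 1/2).
Evaluating step by step (a_0 = 1):
  n = 1: D(1) = 1(1 + 1/2) = 3/2; numerator = -3(1) = -3; a_1 = (-3)/(3/2) = -2
  n = 2: D(2) = 2(2 + 1/2) = 5; numerator = -3(-2) = 6; a_2 = (6)/(5) = 6/5
  n = 3: D(3) = 3(3 + 1/2) = 21/2; numerator = -3(6/5) = -18/5; a_3 = (-18/5)/(21/2) = -12/35
  n = 4: D(4) = 4(4 + 1/2) = 18; numerator = -3(-12/35) = 36/35; a_4 = (36/35)/(18) = 2/35
  n = 5: D(5) = 5(5 + 1/2) = 55/2; numerator = -3(2/35) = -6/35; a_5 = (-6/35)/(55/2) = -12/1925

r = -1/2; a_0 = 1; a_1 = -2; a_2 = 6/5; a_3 = -12/35; a_4 = 2/35; a_5 = -12/1925


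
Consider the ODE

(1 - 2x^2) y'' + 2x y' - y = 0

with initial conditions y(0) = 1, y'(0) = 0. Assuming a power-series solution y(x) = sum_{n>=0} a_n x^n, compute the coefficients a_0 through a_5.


Ansatz: y(x) = sum_{n>=0} a_n x^n, so y'(x) = sum_{n>=1} n a_n x^(n-1) and y''(x) = sum_{n>=2} n(n-1) a_n x^(n-2).
Substitute into P(x) y'' + Q(x) y' + R(x) y = 0 with P(x) = 1 - 2x^2, Q(x) = 2x, R(x) = -1, and match powers of x.
Initial conditions: a_0 = 1, a_1 = 0.
Setting the coefficient of each power of x to zero and solving order by order (substituting the coefficients already found):
  x^0: 2 a_2 - a_0 = 0  ->  2 a_2 = a_0 = 1  ->  a_2 = 1/2
  x^1: 6 a_3 + a_1 = 0  ->  6 a_3 = -a_1 = 0  ->  a_3 = 0
  x^2: 12 a_4 - a_2 = 0  ->  12 a_4 = a_2 = 1/2  ->  a_4 = 1/24
  x^3: 20 a_5 - 7 a_3 = 0  ->  20 a_5 = 7 a_3 = 0  ->  a_5 = 0
Truncated series: y(x) = 1 + (1/2) x^2 + (1/24) x^4 + O(x^6).

a_0 = 1; a_1 = 0; a_2 = 1/2; a_3 = 0; a_4 = 1/24; a_5 = 0


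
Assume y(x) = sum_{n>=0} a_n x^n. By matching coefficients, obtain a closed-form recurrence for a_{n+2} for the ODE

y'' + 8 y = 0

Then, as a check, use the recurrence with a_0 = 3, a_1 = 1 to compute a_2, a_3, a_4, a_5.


Substitute y = sum_n a_n x^n into y'' + (const) y = 0.
y''(x) = sum_{n>=0} (n+2)(n+1) a_{n+2} x^n.
The ODE becomes sum_n [(n+2)(n+1) a_{n+2} + 8 a_n] x^n = 0.
Setting each coefficient to zero gives the recurrence:
  (n+2)(n+1) a_{n+2} + 8 a_n = 0,
  a_{n+2} = -8 / ((n+1)(n+2)) a_n.

Check with a_0 = 3, a_1 = 1 (apply the recurrence for n = 0, 1, 2, 3): a_0 = 3, a_1 = 1, a_2 = -12, a_3 = -4/3, a_4 = 8, a_5 = 8/15.

a_{n+2} = -8/((n+1)(n+2)) * a_n; check: a_0 = 3, a_1 = 1, a_2 = -12, a_3 = -4/3, a_4 = 8, a_5 = 8/15


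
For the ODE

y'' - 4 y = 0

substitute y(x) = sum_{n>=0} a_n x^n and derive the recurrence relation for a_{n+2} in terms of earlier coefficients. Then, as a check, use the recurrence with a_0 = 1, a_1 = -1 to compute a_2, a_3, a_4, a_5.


Substitute y = sum_n a_n x^n into y'' + (const) y = 0.
y''(x) = sum_{n>=0} (n+2)(n+1) a_{n+2} x^n.
The ODE becomes sum_n [(n+2)(n+1) a_{n+2} - 4 a_n] x^n = 0.
Setting each coefficient to zero gives the recurrence:
  (n+2)(n+1) a_{n+2} - 4 a_n = 0,
  a_{n+2} = 4 / ((n+1)(n+2)) a_n.

Check with a_0 = 1, a_1 = -1 (apply the recurrence for n = 0, 1, 2, 3): a_0 = 1, a_1 = -1, a_2 = 2, a_3 = -2/3, a_4 = 2/3, a_5 = -2/15.

a_{n+2} = 4/((n+1)(n+2)) * a_n; check: a_0 = 1, a_1 = -1, a_2 = 2, a_3 = -2/3, a_4 = 2/3, a_5 = -2/15


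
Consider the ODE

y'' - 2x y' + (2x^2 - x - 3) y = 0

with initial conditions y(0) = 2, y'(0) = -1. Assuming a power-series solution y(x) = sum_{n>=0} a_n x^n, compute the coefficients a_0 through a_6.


Ansatz: y(x) = sum_{n>=0} a_n x^n, so y'(x) = sum_{n>=1} n a_n x^(n-1) and y''(x) = sum_{n>=2} n(n-1) a_n x^(n-2).
Substitute into P(x) y'' + Q(x) y' + R(x) y = 0 with P(x) = 1, Q(x) = -2x, R(x) = 2x^2 - x - 3, and match powers of x.
Initial conditions: a_0 = 2, a_1 = -1.
Setting the coefficient of each power of x to zero and solving order by order (substituting the coefficients already found):
  x^0: 2 a_2 - 3 a_0 = 0  ->  2 a_2 = 3 a_0 = 6  ->  a_2 = 3
  x^1: 6 a_3 - 5 a_1 - a_0 = 0  ->  6 a_3 = 5 a_1 + a_0 = -3  ->  a_3 = -1/2
  x^2: 12 a_4 - 7 a_2 - a_1 + 2 a_0 = 0  ->  12 a_4 = 7 a_2 + a_1 - 2 a_0 = 16  ->  a_4 = 4/3
  x^3: 20 a_5 - 9 a_3 - a_2 + 2 a_1 = 0  ->  20 a_5 = 9 a_3 + a_2 - 2 a_1 = 1/2  ->  a_5 = 1/40
  x^4: 30 a_6 - 11 a_4 - a_3 + 2 a_2 = 0  ->  30 a_6 = 11 a_4 + a_3 - 2 a_2 = 49/6  ->  a_6 = 49/180
Truncated series: y(x) = 2 - x + 3 x^2 - (1/2) x^3 + (4/3) x^4 + (1/40) x^5 + (49/180) x^6 + O(x^7).

a_0 = 2; a_1 = -1; a_2 = 3; a_3 = -1/2; a_4 = 4/3; a_5 = 1/40; a_6 = 49/180


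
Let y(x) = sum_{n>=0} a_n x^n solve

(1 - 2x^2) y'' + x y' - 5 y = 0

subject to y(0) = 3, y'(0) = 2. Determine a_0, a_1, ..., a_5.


Ansatz: y(x) = sum_{n>=0} a_n x^n, so y'(x) = sum_{n>=1} n a_n x^(n-1) and y''(x) = sum_{n>=2} n(n-1) a_n x^(n-2).
Substitute into P(x) y'' + Q(x) y' + R(x) y = 0 with P(x) = 1 - 2x^2, Q(x) = x, R(x) = -5, and match powers of x.
Initial conditions: a_0 = 3, a_1 = 2.
Setting the coefficient of each power of x to zero and solving order by order (substituting the coefficients already found):
  x^0: 2 a_2 - 5 a_0 = 0  ->  2 a_2 = 5 a_0 = 15  ->  a_2 = 15/2
  x^1: 6 a_3 - 4 a_1 = 0  ->  6 a_3 = 4 a_1 = 8  ->  a_3 = 4/3
  x^2: 12 a_4 - 7 a_2 = 0  ->  12 a_4 = 7 a_2 = 105/2  ->  a_4 = 35/8
  x^3: 20 a_5 - 14 a_3 = 0  ->  20 a_5 = 14 a_3 = 56/3  ->  a_5 = 14/15
Truncated series: y(x) = 3 + 2 x + (15/2) x^2 + (4/3) x^3 + (35/8) x^4 + (14/15) x^5 + O(x^6).

a_0 = 3; a_1 = 2; a_2 = 15/2; a_3 = 4/3; a_4 = 35/8; a_5 = 14/15


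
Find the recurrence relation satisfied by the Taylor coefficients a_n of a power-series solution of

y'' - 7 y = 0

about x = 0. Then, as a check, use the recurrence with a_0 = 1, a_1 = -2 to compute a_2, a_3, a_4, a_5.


Substitute y = sum_n a_n x^n into y'' + (const) y = 0.
y''(x) = sum_{n>=0} (n+2)(n+1) a_{n+2} x^n.
The ODE becomes sum_n [(n+2)(n+1) a_{n+2} - 7 a_n] x^n = 0.
Setting each coefficient to zero gives the recurrence:
  (n+2)(n+1) a_{n+2} - 7 a_n = 0,
  a_{n+2} = 7 / ((n+1)(n+2)) a_n.

Check with a_0 = 1, a_1 = -2 (apply the recurrence for n = 0, 1, 2, 3): a_0 = 1, a_1 = -2, a_2 = 7/2, a_3 = -7/3, a_4 = 49/24, a_5 = -49/60.

a_{n+2} = 7/((n+1)(n+2)) * a_n; check: a_0 = 1, a_1 = -2, a_2 = 7/2, a_3 = -7/3, a_4 = 49/24, a_5 = -49/60


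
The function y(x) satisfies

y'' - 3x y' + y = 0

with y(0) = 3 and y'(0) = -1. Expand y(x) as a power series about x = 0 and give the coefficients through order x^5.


Ansatz: y(x) = sum_{n>=0} a_n x^n, so y'(x) = sum_{n>=1} n a_n x^(n-1) and y''(x) = sum_{n>=2} n(n-1) a_n x^(n-2).
Substitute into P(x) y'' + Q(x) y' + R(x) y = 0 with P(x) = 1, Q(x) = -3x, R(x) = 1, and match powers of x.
Initial conditions: a_0 = 3, a_1 = -1.
Setting the coefficient of each power of x to zero and solving order by order (substituting the coefficients already found):
  x^0: 2 a_2 + a_0 = 0  ->  2 a_2 = -a_0 = -3  ->  a_2 = -3/2
  x^1: 6 a_3 - 2 a_1 = 0  ->  6 a_3 = 2 a_1 = -2  ->  a_3 = -1/3
  x^2: 12 a_4 - 5 a_2 = 0  ->  12 a_4 = 5 a_2 = -15/2  ->  a_4 = -5/8
  x^3: 20 a_5 - 8 a_3 = 0  ->  20 a_5 = 8 a_3 = -8/3  ->  a_5 = -2/15
Truncated series: y(x) = 3 - x - (3/2) x^2 - (1/3) x^3 - (5/8) x^4 - (2/15) x^5 + O(x^6).

a_0 = 3; a_1 = -1; a_2 = -3/2; a_3 = -1/3; a_4 = -5/8; a_5 = -2/15


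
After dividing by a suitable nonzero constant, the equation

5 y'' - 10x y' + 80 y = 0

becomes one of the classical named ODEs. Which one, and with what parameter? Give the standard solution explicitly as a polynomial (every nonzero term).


All three coefficients share the factor 5; dividing through by 5 gives  y'' - 2x y' + 16 y = 0.
This matches the Hermite equation y'' - 2x y' + 2n y = 0 with 2n = 16, so n = 8; the polynomial solution is H_8(x).
With y = sum_k a_k x^k, matching x^k gives (k+2)(k+1) a_{k+2} = 2(k - n) a_k = 2(k - 8) a_k. The right side vanishes at k = 8, so the series with the parity of 8 terminates at degree 8.
Standard normalization: leading coefficient of H_n is 2^n, so a_8 = 2^8 = 256. Work downward with a_k = (k+1)(k+2) a_{k+2} / (2(k - n)):
  a_6 = (7)(8)(256) / (2(6 - 8)) = 14336/(-4) = -3584
  a_4 = (5)(6)(-3584) / (2(4 - 8)) = -107520/(-8) = 13440
  a_2 = (3)(4)(13440) / (2(2 - 8)) = 161280/(-12) = -13440
  a_0 = (1)(2)(-13440) / (2(0 - 8)) = -26880/(-16) = 1680
Hence H_8(x) = 256 x^8 - 3584 x^6 + 13440 x^4 - 13440 x^2 + 1680.

H_8(x); series = 256 x^8 - 3584 x^6 + 13440 x^4 - 13440 x^2 + 1680


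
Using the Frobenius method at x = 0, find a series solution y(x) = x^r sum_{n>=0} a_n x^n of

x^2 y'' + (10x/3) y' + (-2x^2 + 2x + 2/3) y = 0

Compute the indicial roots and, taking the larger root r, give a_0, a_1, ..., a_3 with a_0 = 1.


Write in Frobenius form y'' + (p(x)/x) y' + (q(x)/x^2) y = 0:
  p(x) = 10/3,  q(x) = -2x^2 + 2x + 2/3.
Indicial equation: r(r-1) + (10/3) r + (2/3) = 0 -> roots r_1 = -1/3, r_2 = -2.
Take r = r_1 = -1/3. Let y(x) = x^r sum_{n>=0} a_n x^n with a_0 = 1.
Substitute y = x^r sum a_n x^n and match x^{r+n}. The recurrence is
  D(n) a_n + 2 a_{n-1} - 2 a_{n-2} = 0,  where D(n) = (r+n)(r+n-1) + (10/3)(r+n) + (2/3).
  a_n = [-2 a_{n-1} + 2 a_{n-2}] / D(n).
Since the indicial polynomial factors as (r - r_1)(r - r_2), D(n) = (r_1 + n - r_1)(r_1 + n - r_2) = n(n + 5/3).
Evaluating step by step (a_0 = 1):
  n = 1: D(1) = 1(1 + 5/3) = 8/3; numerator = -2(1) = -2; a_1 = (-2)/(8/3) = -3/4
  n = 2: D(2) = 2(2 + 5/3) = 22/3; numerator = -2(-3/4) + 2(1) = 7/2; a_2 = (7/2)/(22/3) = 21/44
  n = 3: D(3) = 3(3 + 5/3) = 14; numerator = -2(21/44) + 2(-3/4) = -27/11; a_3 = (-27/11)/(14) = -27/154

r = -1/3; a_0 = 1; a_1 = -3/4; a_2 = 21/44; a_3 = -27/154


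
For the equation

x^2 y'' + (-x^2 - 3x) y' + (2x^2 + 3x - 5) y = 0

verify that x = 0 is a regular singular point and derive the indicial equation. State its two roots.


Divide by x^2 to reach normal form y'' + P_1(x) y' + P_2(x) y = 0 with P_1(x) = -1 - 3/x and P_2(x) = 2 + 3/x - 5/x^2.
x = 0 is a singular point because the y'-coefficient -1 - 3/x has a pole at x = 0 and the y-coefficient 2 + 3/x - 5/x^2 has a pole at x = 0.
It is a regular singular point because x P_1(x) = p(x) = -x - 3 and x^2 P_2(x) = q(x) = 2x^2 + 3x - 5 are polynomials, hence analytic at x = 0.
p(0) = -3,  q(0) = -5.
Indicial equation: r(r-1) + p(0) r + q(0) = 0, i.e. r^2 + (p(0) - 1) r + q(0) = 0, i.e. r^2 - 4 r - 5 = 0.
Discriminant: (-4)^2 - 4(-5) = 36, so r = (4 ± 6)/2.
Solving: r_1 = 5, r_2 = -1.

indicial: r^2 - 4 r - 5 = 0; roots r_1 = 5, r_2 = -1


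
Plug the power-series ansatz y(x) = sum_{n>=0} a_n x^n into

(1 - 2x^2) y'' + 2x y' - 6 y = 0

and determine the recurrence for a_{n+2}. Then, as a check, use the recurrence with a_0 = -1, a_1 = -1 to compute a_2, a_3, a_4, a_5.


Substitute y = sum_n a_n x^n.
(1 - 2 x^2) y'' contributes (n+2)(n+1) a_{n+2} - 2 n(n-1) a_n at x^n.
2 x y'(x) contributes 2 n a_n at x^n.
-6 y(x) contributes -6 a_n at x^n.
Matching x^n: (n+2)(n+1) a_{n+2} + (-2 n(n-1) + 2 n - 6) a_n = 0.
Thus a_{n+2} = (2 n(n-1) - 2 n + 6) / ((n+1)(n+2)) * a_n.

Check with a_0 = -1, a_1 = -1 (apply the recurrence for n = 0, 1, 2, 3): a_0 = -1, a_1 = -1, a_2 = -3, a_3 = -2/3, a_4 = -3/2, a_5 = -2/5.

a_(n+2) = (2 n(n-1) - 2 n + 6) / ((n+1)(n+2)) * a_n; check: a_0 = -1, a_1 = -1, a_2 = -3, a_3 = -2/3, a_4 = -3/2, a_5 = -2/5


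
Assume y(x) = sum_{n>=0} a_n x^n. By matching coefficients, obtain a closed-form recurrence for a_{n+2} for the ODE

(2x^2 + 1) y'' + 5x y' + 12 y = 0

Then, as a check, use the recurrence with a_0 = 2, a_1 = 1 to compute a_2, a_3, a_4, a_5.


Substitute y = sum_n a_n x^n.
(1 + 2 x^2) y'' contributes (n+2)(n+1) a_{n+2} + 2 n(n-1) a_n at x^n.
5 x y'(x) contributes 5 n a_n at x^n.
12 y(x) contributes 12 a_n at x^n.
Matching x^n: (n+2)(n+1) a_{n+2} + (2 n(n-1) + 5 n + 12) a_n = 0.
Thus a_{n+2} = (-2 n(n-1) - 5 n - 12) / ((n+1)(n+2)) * a_n.

Check with a_0 = 2, a_1 = 1 (apply the recurrence for n = 0, 1, 2, 3): a_0 = 2, a_1 = 1, a_2 = -12, a_3 = -17/6, a_4 = 26, a_5 = 221/40.

a_(n+2) = (-2 n(n-1) - 5 n - 12) / ((n+1)(n+2)) * a_n; check: a_0 = 2, a_1 = 1, a_2 = -12, a_3 = -17/6, a_4 = 26, a_5 = 221/40


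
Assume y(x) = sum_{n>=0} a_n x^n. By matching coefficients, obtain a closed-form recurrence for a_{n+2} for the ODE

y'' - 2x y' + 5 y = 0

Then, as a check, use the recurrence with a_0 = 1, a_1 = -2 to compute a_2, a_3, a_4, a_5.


Substitute y = sum_n a_n x^n.
y''(x) has coefficient (n+2)(n+1) a_{n+2} at x^n;
-2 x y'(x) has coefficient -2 n a_n at x^n (shift);
5 y(x) has coefficient 5 a_n at x^n.
Matching x^n: (n+2)(n+1) a_{n+2} + (-2n + 5) a_n = 0.
Thus a_{n+2} = (2n - 5) / ((n+1)(n+2)) * a_n.

Check with a_0 = 1, a_1 = -2 (apply the recurrence for n = 0, 1, 2, 3): a_0 = 1, a_1 = -2, a_2 = -5/2, a_3 = 1, a_4 = 5/24, a_5 = 1/20.

a_(n+2) = (2n - 5) / ((n+1)(n+2)) * a_n; check: a_0 = 1, a_1 = -2, a_2 = -5/2, a_3 = 1, a_4 = 5/24, a_5 = 1/20


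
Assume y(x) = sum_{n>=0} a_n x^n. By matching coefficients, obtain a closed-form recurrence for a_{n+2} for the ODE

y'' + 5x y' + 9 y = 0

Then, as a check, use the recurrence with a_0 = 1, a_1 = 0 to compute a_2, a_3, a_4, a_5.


Substitute y = sum_n a_n x^n.
y''(x) has coefficient (n+2)(n+1) a_{n+2} at x^n;
5 x y'(x) has coefficient 5 n a_n at x^n (shift);
9 y(x) has coefficient 9 a_n at x^n.
Matching x^n: (n+2)(n+1) a_{n+2} + (5n + 9) a_n = 0.
Thus a_{n+2} = (-5n - 9) / ((n+1)(n+2)) * a_n.

Check with a_0 = 1, a_1 = 0 (apply the recurrence for n = 0, 1, 2, 3): a_0 = 1, a_1 = 0, a_2 = -9/2, a_3 = 0, a_4 = 57/8, a_5 = 0.

a_(n+2) = (-5n - 9) / ((n+1)(n+2)) * a_n; check: a_0 = 1, a_1 = 0, a_2 = -9/2, a_3 = 0, a_4 = 57/8, a_5 = 0


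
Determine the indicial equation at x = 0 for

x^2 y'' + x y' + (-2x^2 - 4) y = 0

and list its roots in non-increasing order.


Divide by x^2 to reach normal form y'' + P_1(x) y' + P_2(x) y = 0 with P_1(x) = 1/x and P_2(x) = -2 - 4/x^2.
x = 0 is a singular point because the y'-coefficient 1/x has a pole at x = 0 and the y-coefficient -2 - 4/x^2 has a pole at x = 0.
It is a regular singular point because x P_1(x) = p(x) = 1 and x^2 P_2(x) = q(x) = -2x^2 - 4 are polynomials, hence analytic at x = 0.
p(0) = 1,  q(0) = -4.
Indicial equation: r(r-1) + p(0) r + q(0) = 0, i.e. r^2 + (p(0) - 1) r + q(0) = 0, i.e. r^2 - 4 = 0.
Discriminant: (0)^2 - 4(-4) = 16, so r = (0 ± 4)/2.
Solving: r_1 = 2, r_2 = -2.

indicial: r^2 - 4 = 0; roots r_1 = 2, r_2 = -2


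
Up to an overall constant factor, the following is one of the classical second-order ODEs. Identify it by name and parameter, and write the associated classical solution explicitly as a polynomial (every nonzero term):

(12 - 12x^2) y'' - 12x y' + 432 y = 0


All three coefficients share the factor 12; dividing through by 12 gives  (1 - x^2) y'' - x y' + 36 y = 0.
This matches the Chebyshev equation (1 - x^2) y'' - x y' + n^2 y = 0 (note the -x y' term, not -2x y') with n^2 = 36, so n = 6; the polynomial solution is T_6(x).
With y = sum_k a_k x^k, matching x^k gives (k+2)(k+1) a_{k+2} = (k^2 - n^2) a_k = (k - 6)(k + 6) a_k. The right side vanishes at k = 6, so the series with the parity of 6 terminates at degree 6.
Standard normalization: leading coefficient of T_n is 2^(n-1), so a_6 = 2^5 = 32. Work downward with a_k = (k+1)(k+2) a_{k+2} / ((k - 6)(k + 6)):
  a_4 = (5)(6)(32) / ((4 - 6)(4 + 6)) = 960/(-20) = -48
  a_2 = (3)(4)(-48) / ((2 - 6)(2 + 6)) = -576/(-32) = 18
  a_0 = (1)(2)(18) / ((0 - 6)(0 + 6)) = 36/(-36) = -1
Hence T_6(x) = 32 x^6 - 48 x^4 + 18 x^2 - 1.

T_6(x); series = 32 x^6 - 48 x^4 + 18 x^2 - 1


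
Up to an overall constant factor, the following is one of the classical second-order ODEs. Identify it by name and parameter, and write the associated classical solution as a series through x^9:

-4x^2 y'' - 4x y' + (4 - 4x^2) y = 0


All three coefficients share the factor -4; dividing through by -4 gives  x^2 y'' + x y' + (x^2 - 1) y = 0.
This matches the Bessel equation x^2 y'' + x y' + (x^2 - nu^2) y = 0 with nu^2 = 1, so nu = 1; the solution bounded at x = 0 is J_1(x).
Frobenius at x = 0: indicial roots ±nu; for r = nu the recurrence k(k + 2nu) c_k = -c_{k-2} gives the standard series J_nu(x) = sum_{k>=0} (-1)^k / (k! (k+nu)!) (x/2)^(2k+nu). Evaluate the first 5 terms:
  k = 0: (-1)^0 / (0! * 1! * 2^1) x^1 = 1/(1*1*2) x^1 = (1/2) x^1
  k = 1: (-1)^1 / (1! * 2! * 2^3) x^3 = -1/(1*2*8) x^3 = (-1/16) x^3
  k = 2: (-1)^2 / (2! * 3! * 2^5) x^5 = 1/(2*6*32) x^5 = (1/384) x^5
  k = 3: (-1)^3 / (3! * 4! * 2^7) x^7 = -1/(6*24*128) x^7 = (-1/18432) x^7
  k = 4: (-1)^4 / (4! * 5! * 2^9) x^9 = 1/(24*120*512) x^9 = (1/1474560) x^9
Hence J_1(x) = x^9/1474560 - x^7/18432 + x^5/384 - x^3/16 + x/2 + ....

J_1(x); series = x^9/1474560 - x^7/18432 + x^5/384 - x^3/16 + x/2


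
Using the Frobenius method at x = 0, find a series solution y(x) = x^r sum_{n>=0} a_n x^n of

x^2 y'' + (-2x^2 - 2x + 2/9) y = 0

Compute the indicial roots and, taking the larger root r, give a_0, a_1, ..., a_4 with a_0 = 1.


Write in Frobenius form y'' + (p(x)/x) y' + (q(x)/x^2) y = 0:
  p(x) = 0,  q(x) = -2x^2 - 2x + 2/9.
Indicial equation: r(r-1) + (0) r + (2/9) = 0 -> roots r_1 = 2/3, r_2 = 1/3.
Take r = r_1 = 2/3. Let y(x) = x^r sum_{n>=0} a_n x^n with a_0 = 1.
Substitute y = x^r sum a_n x^n and match x^{r+n}. The recurrence is
  D(n) a_n - 2 a_{n-1} - 2 a_{n-2} = 0,  where D(n) = (r+n)(r+n-1) + (0)(r+n) + (2/9).
  a_n = [2 a_{n-1} + 2 a_{n-2}] / D(n).
Since the indicial polynomial factors as (r - r_1)(r - r_2), D(n) = (r_1 + n - r_1)(r_1 + n - r_2) = n(n + 1/3).
Evaluating step by step (a_0 = 1):
  n = 1: D(1) = 1(1 + 1/3) = 4/3; numerator = 2(1) = 2; a_1 = (2)/(4/3) = 3/2
  n = 2: D(2) = 2(2 + 1/3) = 14/3; numerator = 2(3/2) + 2(1) = 5; a_2 = (5)/(14/3) = 15/14
  n = 3: D(3) = 3(3 + 1/3) = 10; numerator = 2(15/14) + 2(3/2) = 36/7; a_3 = (36/7)/(10) = 18/35
  n = 4: D(4) = 4(4 + 1/3) = 52/3; numerator = 2(18/35) + 2(15/14) = 111/35; a_4 = (111/35)/(52/3) = 333/1820

r = 2/3; a_0 = 1; a_1 = 3/2; a_2 = 15/14; a_3 = 18/35; a_4 = 333/1820


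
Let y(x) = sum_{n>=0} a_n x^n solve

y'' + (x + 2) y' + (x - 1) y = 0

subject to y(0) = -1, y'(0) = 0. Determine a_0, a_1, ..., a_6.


Ansatz: y(x) = sum_{n>=0} a_n x^n, so y'(x) = sum_{n>=1} n a_n x^(n-1) and y''(x) = sum_{n>=2} n(n-1) a_n x^(n-2).
Substitute into P(x) y'' + Q(x) y' + R(x) y = 0 with P(x) = 1, Q(x) = x + 2, R(x) = x - 1, and match powers of x.
Initial conditions: a_0 = -1, a_1 = 0.
Setting the coefficient of each power of x to zero and solving order by order (substituting the coefficients already found):
  x^0: 2 a_2 + 2 a_1 - a_0 = 0  ->  2 a_2 = -2 a_1 + a_0 = -1  ->  a_2 = -1/2
  x^1: 6 a_3 + 4 a_2 + a_0 = 0  ->  6 a_3 = -4 a_2 - a_0 = 3  ->  a_3 = 1/2
  x^2: 12 a_4 + 6 a_3 + a_2 + a_1 = 0  ->  12 a_4 = -6 a_3 - a_2 - a_1 = -5/2  ->  a_4 = -5/24
  x^3: 20 a_5 + 8 a_4 + 2 a_3 + a_2 = 0  ->  20 a_5 = -8 a_4 - 2 a_3 - a_2 = 7/6  ->  a_5 = 7/120
  x^4: 30 a_6 + 10 a_5 + 3 a_4 + a_3 = 0  ->  30 a_6 = -10 a_5 - 3 a_4 - a_3 = -11/24  ->  a_6 = -11/720
Truncated series: y(x) = -1 - (1/2) x^2 + (1/2) x^3 - (5/24) x^4 + (7/120) x^5 - (11/720) x^6 + O(x^7).

a_0 = -1; a_1 = 0; a_2 = -1/2; a_3 = 1/2; a_4 = -5/24; a_5 = 7/120; a_6 = -11/720


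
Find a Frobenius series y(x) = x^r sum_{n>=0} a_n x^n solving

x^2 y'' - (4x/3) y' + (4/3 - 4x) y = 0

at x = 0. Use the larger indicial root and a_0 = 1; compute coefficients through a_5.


Write in Frobenius form y'' + (p(x)/x) y' + (q(x)/x^2) y = 0:
  p(x) = -4/3,  q(x) = 4/3 - 4x.
Indicial equation: r(r-1) + (-4/3) r + (4/3) = 0 -> roots r_1 = 4/3, r_2 = 1.
Take r = r_1 = 4/3. Let y(x) = x^r sum_{n>=0} a_n x^n with a_0 = 1.
Substitute y = x^r sum a_n x^n and match x^{r+n}. The recurrence is
  D(n) a_n - 4 a_{n-1} = 0,  where D(n) = (r+n)(r+n-1) + (-4/3)(r+n) + (4/3).
  a_n = 4 / D(n) * a_{n-1}.
Since the indicial polynomial factors as (r - r_1)(r - r_2), D(n) = (r_1 + n - r_1)(r_1 + n - r_2) = n(n + 1/3).
Evaluating step by step (a_0 = 1):
  n = 1: D(1) = 1(1 + 1/3) = 4/3; numerator = 4(1) = 4; a_1 = (4)/(4/3) = 3
  n = 2: D(2) = 2(2 + 1/3) = 14/3; numerator = 4(3) = 12; a_2 = (12)/(14/3) = 18/7
  n = 3: D(3) = 3(3 + 1/3) = 10; numerator = 4(18/7) = 72/7; a_3 = (72/7)/(10) = 36/35
  n = 4: D(4) = 4(4 + 1/3) = 52/3; numerator = 4(36/35) = 144/35; a_4 = (144/35)/(52/3) = 108/455
  n = 5: D(5) = 5(5 + 1/3) = 80/3; numerator = 4(108/455) = 432/455; a_5 = (432/455)/(80/3) = 81/2275

r = 4/3; a_0 = 1; a_1 = 3; a_2 = 18/7; a_3 = 36/35; a_4 = 108/455; a_5 = 81/2275


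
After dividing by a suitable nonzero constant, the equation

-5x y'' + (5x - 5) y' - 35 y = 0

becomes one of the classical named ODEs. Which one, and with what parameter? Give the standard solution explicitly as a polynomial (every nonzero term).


All three coefficients share the factor -5; dividing through by -5 gives  x y'' + (1 - x) y' + 7 y = 0.
This matches the Laguerre equation x y'' + (1 - x) y' + n y = 0 with n = 7; the polynomial solution is L_7(x).
With y = sum_k a_k x^k, matching x^k gives (k+1)k a_{k+1} + (k+1) a_{k+1} - k a_k + n a_k = 0, i.e. (k+1)^2 a_{k+1} = (k - n) a_k = (k - 7) a_k. The right side vanishes at k = 7, so the series terminates at degree 7.
Standard normalization L_n(0) = 1 gives a_0 = 1. Work upward with a_{k+1} = (k - 7) a_k / (k+1)^2:
  a_1 = (0 - 7)(1) / 1^2 = -7/1 = -7
  a_2 = (1 - 7)(-7) / 2^2 = 42/4 = 21/2
  a_3 = (2 - 7)(21/2) / 3^2 = (-105/2)/9 = -35/6
  a_4 = (3 - 7)(-35/6) / 4^2 = (70/3)/16 = 35/24
  a_5 = (4 - 7)(35/24) / 5^2 = (-35/8)/25 = -7/40
  a_6 = (5 - 7)(-7/40) / 6^2 = (7/20)/36 = 7/720
  a_7 = (6 - 7)(7/720) / 7^2 = (-7/720)/49 = -1/5040
Hence L_7(x) = -x^7/5040 + 7 x^6/720 - 7 x^5/40 + 35 x^4/24 - 35 x^3/6 + 21 x^2/2 - 7 x + 1.

L_7(x); series = -x^7/5040 + 7 x^6/720 - 7 x^5/40 + 35 x^4/24 - 35 x^3/6 + 21 x^2/2 - 7 x + 1


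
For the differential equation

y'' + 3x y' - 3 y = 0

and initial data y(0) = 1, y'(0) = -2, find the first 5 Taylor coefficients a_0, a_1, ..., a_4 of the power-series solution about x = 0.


Ansatz: y(x) = sum_{n>=0} a_n x^n, so y'(x) = sum_{n>=1} n a_n x^(n-1) and y''(x) = sum_{n>=2} n(n-1) a_n x^(n-2).
Substitute into P(x) y'' + Q(x) y' + R(x) y = 0 with P(x) = 1, Q(x) = 3x, R(x) = -3, and match powers of x.
Initial conditions: a_0 = 1, a_1 = -2.
Setting the coefficient of each power of x to zero and solving order by order (substituting the coefficients already found):
  x^0: 2 a_2 - 3 a_0 = 0  ->  2 a_2 = 3 a_0 = 3  ->  a_2 = 3/2
  x^1: 6 a_3 = 0  ->  a_3 = 0
  x^2: 12 a_4 + 3 a_2 = 0  ->  12 a_4 = -3 a_2 = -9/2  ->  a_4 = -3/8
Truncated series: y(x) = 1 - 2 x + (3/2) x^2 - (3/8) x^4 + O(x^5).

a_0 = 1; a_1 = -2; a_2 = 3/2; a_3 = 0; a_4 = -3/8


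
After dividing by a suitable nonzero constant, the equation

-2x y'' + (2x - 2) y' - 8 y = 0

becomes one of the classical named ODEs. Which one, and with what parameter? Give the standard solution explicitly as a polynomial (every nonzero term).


All three coefficients share the factor -2; dividing through by -2 gives  x y'' + (1 - x) y' + 4 y = 0.
This matches the Laguerre equation x y'' + (1 - x) y' + n y = 0 with n = 4; the polynomial solution is L_4(x).
With y = sum_k a_k x^k, matching x^k gives (k+1)k a_{k+1} + (k+1) a_{k+1} - k a_k + n a_k = 0, i.e. (k+1)^2 a_{k+1} = (k - n) a_k = (k - 4) a_k. The right side vanishes at k = 4, so the series terminates at degree 4.
Standard normalization L_n(0) = 1 gives a_0 = 1. Work upward with a_{k+1} = (k - 4) a_k / (k+1)^2:
  a_1 = (0 - 4)(1) / 1^2 = -4/1 = -4
  a_2 = (1 - 4)(-4) / 2^2 = 12/4 = 3
  a_3 = (2 - 4)(3) / 3^2 = -6/9 = -2/3
  a_4 = (3 - 4)(-2/3) / 4^2 = (2/3)/16 = 1/24
Hence L_4(x) = x^4/24 - 2 x^3/3 + 3 x^2 - 4 x + 1.

L_4(x); series = x^4/24 - 2 x^3/3 + 3 x^2 - 4 x + 1


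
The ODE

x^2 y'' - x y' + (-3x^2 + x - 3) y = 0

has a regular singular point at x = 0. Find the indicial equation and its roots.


Divide by x^2 to reach normal form y'' + P_1(x) y' + P_2(x) y = 0 with P_1(x) = -1/x and P_2(x) = -3 + 1/x - 3/x^2.
x = 0 is a singular point because the y'-coefficient -1/x has a pole at x = 0 and the y-coefficient -3 + 1/x - 3/x^2 has a pole at x = 0.
It is a regular singular point because x P_1(x) = p(x) = -1 and x^2 P_2(x) = q(x) = -3x^2 + x - 3 are polynomials, hence analytic at x = 0.
p(0) = -1,  q(0) = -3.
Indicial equation: r(r-1) + p(0) r + q(0) = 0, i.e. r^2 + (p(0) - 1) r + q(0) = 0, i.e. r^2 - 2 r - 3 = 0.
Discriminant: (-2)^2 - 4(-3) = 16, so r = (2 ± 4)/2.
Solving: r_1 = 3, r_2 = -1.

indicial: r^2 - 2 r - 3 = 0; roots r_1 = 3, r_2 = -1
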